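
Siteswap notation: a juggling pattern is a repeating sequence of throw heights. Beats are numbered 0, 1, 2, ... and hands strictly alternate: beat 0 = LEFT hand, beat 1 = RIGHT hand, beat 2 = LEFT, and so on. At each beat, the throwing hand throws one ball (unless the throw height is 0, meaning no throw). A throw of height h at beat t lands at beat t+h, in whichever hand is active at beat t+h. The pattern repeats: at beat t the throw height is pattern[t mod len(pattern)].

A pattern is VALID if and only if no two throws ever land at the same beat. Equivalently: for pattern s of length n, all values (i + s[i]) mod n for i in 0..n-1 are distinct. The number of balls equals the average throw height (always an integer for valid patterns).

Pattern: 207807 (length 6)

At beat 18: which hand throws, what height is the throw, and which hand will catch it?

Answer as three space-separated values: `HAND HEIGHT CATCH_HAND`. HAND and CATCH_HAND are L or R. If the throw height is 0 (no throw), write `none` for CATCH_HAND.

Beat 18: 18 mod 2 = 0, so hand = L
Throw height = pattern[18 mod 6] = pattern[0] = 2
Lands at beat 18+2=20, 20 mod 2 = 0, so catch hand = L

Answer: L 2 L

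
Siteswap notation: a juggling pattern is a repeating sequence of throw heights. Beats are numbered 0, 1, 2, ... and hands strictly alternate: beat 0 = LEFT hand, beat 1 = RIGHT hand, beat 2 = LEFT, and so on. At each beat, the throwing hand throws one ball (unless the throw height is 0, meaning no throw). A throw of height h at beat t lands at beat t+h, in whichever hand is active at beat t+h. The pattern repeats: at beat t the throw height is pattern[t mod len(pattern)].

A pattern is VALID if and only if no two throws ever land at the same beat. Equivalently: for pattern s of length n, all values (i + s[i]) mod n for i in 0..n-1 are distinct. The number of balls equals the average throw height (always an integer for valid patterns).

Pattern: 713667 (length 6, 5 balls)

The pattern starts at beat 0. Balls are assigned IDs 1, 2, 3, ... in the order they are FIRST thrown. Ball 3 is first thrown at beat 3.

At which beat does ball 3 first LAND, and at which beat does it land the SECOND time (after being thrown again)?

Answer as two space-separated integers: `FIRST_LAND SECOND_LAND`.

Answer: 9 15

Derivation:
Beat 0 (L): throw ball1 h=7 -> lands@7:R; in-air after throw: [b1@7:R]
Beat 1 (R): throw ball2 h=1 -> lands@2:L; in-air after throw: [b2@2:L b1@7:R]
Beat 2 (L): throw ball2 h=3 -> lands@5:R; in-air after throw: [b2@5:R b1@7:R]
Beat 3 (R): throw ball3 h=6 -> lands@9:R; in-air after throw: [b2@5:R b1@7:R b3@9:R]
Beat 4 (L): throw ball4 h=6 -> lands@10:L; in-air after throw: [b2@5:R b1@7:R b3@9:R b4@10:L]
Beat 5 (R): throw ball2 h=7 -> lands@12:L; in-air after throw: [b1@7:R b3@9:R b4@10:L b2@12:L]
Beat 6 (L): throw ball5 h=7 -> lands@13:R; in-air after throw: [b1@7:R b3@9:R b4@10:L b2@12:L b5@13:R]
Beat 7 (R): throw ball1 h=1 -> lands@8:L; in-air after throw: [b1@8:L b3@9:R b4@10:L b2@12:L b5@13:R]
Beat 8 (L): throw ball1 h=3 -> lands@11:R; in-air after throw: [b3@9:R b4@10:L b1@11:R b2@12:L b5@13:R]
Beat 9 (R): throw ball3 h=6 -> lands@15:R; in-air after throw: [b4@10:L b1@11:R b2@12:L b5@13:R b3@15:R]
Beat 10 (L): throw ball4 h=6 -> lands@16:L; in-air after throw: [b1@11:R b2@12:L b5@13:R b3@15:R b4@16:L]
Beat 11 (R): throw ball1 h=7 -> lands@18:L; in-air after throw: [b2@12:L b5@13:R b3@15:R b4@16:L b1@18:L]
Beat 12 (L): throw ball2 h=7 -> lands@19:R; in-air after throw: [b5@13:R b3@15:R b4@16:L b1@18:L b2@19:R]
Beat 13 (R): throw ball5 h=1 -> lands@14:L; in-air after throw: [b5@14:L b3@15:R b4@16:L b1@18:L b2@19:R]
Beat 14 (L): throw ball5 h=3 -> lands@17:R; in-air after throw: [b3@15:R b4@16:L b5@17:R b1@18:L b2@19:R]
Beat 15 (R): throw ball3 h=6 -> lands@21:R; in-air after throw: [b4@16:L b5@17:R b1@18:L b2@19:R b3@21:R]
Ball 3: thrown@3 h=6 -> first land @9; rethrown@9 h=6 -> second land @15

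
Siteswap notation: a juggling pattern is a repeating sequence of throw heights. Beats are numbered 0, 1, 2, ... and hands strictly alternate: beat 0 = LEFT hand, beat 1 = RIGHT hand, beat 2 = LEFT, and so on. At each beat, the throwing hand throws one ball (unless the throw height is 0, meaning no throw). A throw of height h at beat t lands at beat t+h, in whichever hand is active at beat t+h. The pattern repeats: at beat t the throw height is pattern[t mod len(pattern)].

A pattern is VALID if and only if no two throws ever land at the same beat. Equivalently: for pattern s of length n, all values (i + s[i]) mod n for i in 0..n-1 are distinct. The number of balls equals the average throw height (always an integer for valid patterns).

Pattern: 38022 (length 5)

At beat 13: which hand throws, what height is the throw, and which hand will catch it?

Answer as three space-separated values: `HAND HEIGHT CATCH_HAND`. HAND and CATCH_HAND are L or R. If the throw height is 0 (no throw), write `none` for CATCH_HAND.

Beat 13: 13 mod 2 = 1, so hand = R
Throw height = pattern[13 mod 5] = pattern[3] = 2
Lands at beat 13+2=15, 15 mod 2 = 1, so catch hand = R

Answer: R 2 R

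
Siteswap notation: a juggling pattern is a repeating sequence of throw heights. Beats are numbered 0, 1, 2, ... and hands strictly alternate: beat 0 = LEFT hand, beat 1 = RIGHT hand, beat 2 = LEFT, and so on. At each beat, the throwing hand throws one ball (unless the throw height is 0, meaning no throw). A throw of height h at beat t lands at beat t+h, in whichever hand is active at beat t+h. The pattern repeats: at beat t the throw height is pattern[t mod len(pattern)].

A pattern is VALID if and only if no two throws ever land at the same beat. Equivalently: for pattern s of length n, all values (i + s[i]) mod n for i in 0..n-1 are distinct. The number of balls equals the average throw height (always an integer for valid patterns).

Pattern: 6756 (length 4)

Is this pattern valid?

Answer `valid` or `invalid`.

i=0: (i + s[i]) mod n = (0 + 6) mod 4 = 2
i=1: (i + s[i]) mod n = (1 + 7) mod 4 = 0
i=2: (i + s[i]) mod n = (2 + 5) mod 4 = 3
i=3: (i + s[i]) mod n = (3 + 6) mod 4 = 1
Residues: [2, 0, 3, 1], distinct: True

Answer: valid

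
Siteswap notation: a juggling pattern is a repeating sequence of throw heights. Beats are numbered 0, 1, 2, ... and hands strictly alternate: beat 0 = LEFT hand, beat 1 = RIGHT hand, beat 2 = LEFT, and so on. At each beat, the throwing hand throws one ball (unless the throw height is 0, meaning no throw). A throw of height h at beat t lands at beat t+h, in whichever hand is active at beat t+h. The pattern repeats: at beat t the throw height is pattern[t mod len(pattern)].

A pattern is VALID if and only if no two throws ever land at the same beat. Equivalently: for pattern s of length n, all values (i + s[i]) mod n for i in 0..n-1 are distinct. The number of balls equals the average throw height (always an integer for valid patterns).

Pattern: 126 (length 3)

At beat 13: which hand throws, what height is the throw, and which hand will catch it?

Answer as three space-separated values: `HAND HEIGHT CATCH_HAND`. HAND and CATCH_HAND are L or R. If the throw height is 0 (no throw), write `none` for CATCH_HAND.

Beat 13: 13 mod 2 = 1, so hand = R
Throw height = pattern[13 mod 3] = pattern[1] = 2
Lands at beat 13+2=15, 15 mod 2 = 1, so catch hand = R

Answer: R 2 R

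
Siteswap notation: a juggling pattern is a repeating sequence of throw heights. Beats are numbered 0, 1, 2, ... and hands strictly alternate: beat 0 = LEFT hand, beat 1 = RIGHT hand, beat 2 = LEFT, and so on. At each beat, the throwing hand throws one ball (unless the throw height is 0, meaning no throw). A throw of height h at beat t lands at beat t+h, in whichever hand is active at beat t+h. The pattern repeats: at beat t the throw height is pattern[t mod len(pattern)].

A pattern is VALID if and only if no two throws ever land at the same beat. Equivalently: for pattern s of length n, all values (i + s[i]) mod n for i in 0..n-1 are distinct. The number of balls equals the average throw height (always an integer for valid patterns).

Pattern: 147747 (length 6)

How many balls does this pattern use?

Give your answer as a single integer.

Pattern = [1, 4, 7, 7, 4, 7], length n = 6
  position 0: throw height = 1, running sum = 1
  position 1: throw height = 4, running sum = 5
  position 2: throw height = 7, running sum = 12
  position 3: throw height = 7, running sum = 19
  position 4: throw height = 4, running sum = 23
  position 5: throw height = 7, running sum = 30
Total sum = 30; balls = sum / n = 30 / 6 = 5

Answer: 5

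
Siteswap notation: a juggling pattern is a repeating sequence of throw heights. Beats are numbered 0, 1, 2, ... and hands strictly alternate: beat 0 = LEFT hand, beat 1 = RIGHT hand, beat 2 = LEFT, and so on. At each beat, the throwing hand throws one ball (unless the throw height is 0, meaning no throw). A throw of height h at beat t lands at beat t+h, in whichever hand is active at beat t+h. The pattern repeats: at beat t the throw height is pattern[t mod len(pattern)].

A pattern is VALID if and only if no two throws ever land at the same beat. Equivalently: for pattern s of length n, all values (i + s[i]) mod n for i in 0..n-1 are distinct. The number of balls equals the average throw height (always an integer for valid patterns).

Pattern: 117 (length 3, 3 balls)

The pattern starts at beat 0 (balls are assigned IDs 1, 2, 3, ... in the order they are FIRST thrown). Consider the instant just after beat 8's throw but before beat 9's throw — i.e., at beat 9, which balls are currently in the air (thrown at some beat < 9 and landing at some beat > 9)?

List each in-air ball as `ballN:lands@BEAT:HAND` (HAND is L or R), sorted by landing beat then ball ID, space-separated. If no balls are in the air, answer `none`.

Answer: ball2:lands@12:L ball3:lands@15:R

Derivation:
Beat 0 (L): throw ball1 h=1 -> lands@1:R; in-air after throw: [b1@1:R]
Beat 1 (R): throw ball1 h=1 -> lands@2:L; in-air after throw: [b1@2:L]
Beat 2 (L): throw ball1 h=7 -> lands@9:R; in-air after throw: [b1@9:R]
Beat 3 (R): throw ball2 h=1 -> lands@4:L; in-air after throw: [b2@4:L b1@9:R]
Beat 4 (L): throw ball2 h=1 -> lands@5:R; in-air after throw: [b2@5:R b1@9:R]
Beat 5 (R): throw ball2 h=7 -> lands@12:L; in-air after throw: [b1@9:R b2@12:L]
Beat 6 (L): throw ball3 h=1 -> lands@7:R; in-air after throw: [b3@7:R b1@9:R b2@12:L]
Beat 7 (R): throw ball3 h=1 -> lands@8:L; in-air after throw: [b3@8:L b1@9:R b2@12:L]
Beat 8 (L): throw ball3 h=7 -> lands@15:R; in-air after throw: [b1@9:R b2@12:L b3@15:R]
Beat 9 (R): throw ball1 h=1 -> lands@10:L; in-air after throw: [b1@10:L b2@12:L b3@15:R]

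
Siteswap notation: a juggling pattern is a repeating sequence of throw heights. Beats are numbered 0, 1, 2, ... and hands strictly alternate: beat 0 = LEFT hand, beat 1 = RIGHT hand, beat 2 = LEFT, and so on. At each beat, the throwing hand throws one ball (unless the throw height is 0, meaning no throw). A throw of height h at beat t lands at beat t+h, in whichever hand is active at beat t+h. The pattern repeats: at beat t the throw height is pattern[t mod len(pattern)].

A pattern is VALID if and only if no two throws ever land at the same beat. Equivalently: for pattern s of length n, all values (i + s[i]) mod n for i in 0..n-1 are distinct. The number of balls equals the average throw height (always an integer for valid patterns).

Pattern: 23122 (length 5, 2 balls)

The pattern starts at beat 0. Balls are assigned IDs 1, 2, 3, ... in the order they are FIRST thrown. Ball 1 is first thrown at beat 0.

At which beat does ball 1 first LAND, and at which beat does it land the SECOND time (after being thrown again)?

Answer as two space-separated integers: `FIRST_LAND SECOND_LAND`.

Answer: 2 3

Derivation:
Beat 0 (L): throw ball1 h=2 -> lands@2:L; in-air after throw: [b1@2:L]
Beat 1 (R): throw ball2 h=3 -> lands@4:L; in-air after throw: [b1@2:L b2@4:L]
Beat 2 (L): throw ball1 h=1 -> lands@3:R; in-air after throw: [b1@3:R b2@4:L]
Beat 3 (R): throw ball1 h=2 -> lands@5:R; in-air after throw: [b2@4:L b1@5:R]
Ball 1: thrown@0 h=2 -> first land @2; rethrown@2 h=1 -> second land @3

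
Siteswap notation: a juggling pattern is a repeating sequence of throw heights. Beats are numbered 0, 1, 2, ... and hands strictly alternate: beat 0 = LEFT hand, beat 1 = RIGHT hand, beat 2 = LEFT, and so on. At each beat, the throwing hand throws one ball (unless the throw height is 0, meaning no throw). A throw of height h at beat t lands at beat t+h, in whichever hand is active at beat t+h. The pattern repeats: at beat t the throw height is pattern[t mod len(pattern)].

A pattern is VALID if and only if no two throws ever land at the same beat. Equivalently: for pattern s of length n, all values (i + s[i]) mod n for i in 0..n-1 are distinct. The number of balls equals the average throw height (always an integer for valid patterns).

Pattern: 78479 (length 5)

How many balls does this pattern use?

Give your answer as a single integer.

Answer: 7

Derivation:
Pattern = [7, 8, 4, 7, 9], length n = 5
  position 0: throw height = 7, running sum = 7
  position 1: throw height = 8, running sum = 15
  position 2: throw height = 4, running sum = 19
  position 3: throw height = 7, running sum = 26
  position 4: throw height = 9, running sum = 35
Total sum = 35; balls = sum / n = 35 / 5 = 7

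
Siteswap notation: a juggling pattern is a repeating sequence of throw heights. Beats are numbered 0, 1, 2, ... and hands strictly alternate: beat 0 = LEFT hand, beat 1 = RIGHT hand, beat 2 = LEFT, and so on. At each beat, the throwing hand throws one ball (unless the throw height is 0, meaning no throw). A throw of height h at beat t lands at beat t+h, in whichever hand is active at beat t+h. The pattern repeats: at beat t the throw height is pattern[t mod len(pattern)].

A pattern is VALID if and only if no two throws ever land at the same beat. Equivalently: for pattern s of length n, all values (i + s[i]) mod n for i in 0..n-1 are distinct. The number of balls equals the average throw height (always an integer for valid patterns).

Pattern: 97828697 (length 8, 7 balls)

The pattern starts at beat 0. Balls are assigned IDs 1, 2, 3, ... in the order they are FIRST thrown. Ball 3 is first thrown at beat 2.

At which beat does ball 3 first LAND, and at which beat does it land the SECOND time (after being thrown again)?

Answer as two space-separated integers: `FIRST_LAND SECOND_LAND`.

Beat 0 (L): throw ball1 h=9 -> lands@9:R; in-air after throw: [b1@9:R]
Beat 1 (R): throw ball2 h=7 -> lands@8:L; in-air after throw: [b2@8:L b1@9:R]
Beat 2 (L): throw ball3 h=8 -> lands@10:L; in-air after throw: [b2@8:L b1@9:R b3@10:L]
Beat 3 (R): throw ball4 h=2 -> lands@5:R; in-air after throw: [b4@5:R b2@8:L b1@9:R b3@10:L]
Beat 4 (L): throw ball5 h=8 -> lands@12:L; in-air after throw: [b4@5:R b2@8:L b1@9:R b3@10:L b5@12:L]
Beat 5 (R): throw ball4 h=6 -> lands@11:R; in-air after throw: [b2@8:L b1@9:R b3@10:L b4@11:R b5@12:L]
Beat 6 (L): throw ball6 h=9 -> lands@15:R; in-air after throw: [b2@8:L b1@9:R b3@10:L b4@11:R b5@12:L b6@15:R]
Beat 7 (R): throw ball7 h=7 -> lands@14:L; in-air after throw: [b2@8:L b1@9:R b3@10:L b4@11:R b5@12:L b7@14:L b6@15:R]
Beat 8 (L): throw ball2 h=9 -> lands@17:R; in-air after throw: [b1@9:R b3@10:L b4@11:R b5@12:L b7@14:L b6@15:R b2@17:R]
Beat 9 (R): throw ball1 h=7 -> lands@16:L; in-air after throw: [b3@10:L b4@11:R b5@12:L b7@14:L b6@15:R b1@16:L b2@17:R]
Beat 10 (L): throw ball3 h=8 -> lands@18:L; in-air after throw: [b4@11:R b5@12:L b7@14:L b6@15:R b1@16:L b2@17:R b3@18:L]
Beat 11 (R): throw ball4 h=2 -> lands@13:R; in-air after throw: [b5@12:L b4@13:R b7@14:L b6@15:R b1@16:L b2@17:R b3@18:L]
Beat 12 (L): throw ball5 h=8 -> lands@20:L; in-air after throw: [b4@13:R b7@14:L b6@15:R b1@16:L b2@17:R b3@18:L b5@20:L]
Beat 13 (R): throw ball4 h=6 -> lands@19:R; in-air after throw: [b7@14:L b6@15:R b1@16:L b2@17:R b3@18:L b4@19:R b5@20:L]
Beat 14 (L): throw ball7 h=9 -> lands@23:R; in-air after throw: [b6@15:R b1@16:L b2@17:R b3@18:L b4@19:R b5@20:L b7@23:R]
Beat 15 (R): throw ball6 h=7 -> lands@22:L; in-air after throw: [b1@16:L b2@17:R b3@18:L b4@19:R b5@20:L b6@22:L b7@23:R]
Beat 16 (L): throw ball1 h=9 -> lands@25:R; in-air after throw: [b2@17:R b3@18:L b4@19:R b5@20:L b6@22:L b7@23:R b1@25:R]
Beat 17 (R): throw ball2 h=7 -> lands@24:L; in-air after throw: [b3@18:L b4@19:R b5@20:L b6@22:L b7@23:R b2@24:L b1@25:R]
Beat 18 (L): throw ball3 h=8 -> lands@26:L; in-air after throw: [b4@19:R b5@20:L b6@22:L b7@23:R b2@24:L b1@25:R b3@26:L]
Ball 3: thrown@2 h=8 -> first land @10; rethrown@10 h=8 -> second land @18

Answer: 10 18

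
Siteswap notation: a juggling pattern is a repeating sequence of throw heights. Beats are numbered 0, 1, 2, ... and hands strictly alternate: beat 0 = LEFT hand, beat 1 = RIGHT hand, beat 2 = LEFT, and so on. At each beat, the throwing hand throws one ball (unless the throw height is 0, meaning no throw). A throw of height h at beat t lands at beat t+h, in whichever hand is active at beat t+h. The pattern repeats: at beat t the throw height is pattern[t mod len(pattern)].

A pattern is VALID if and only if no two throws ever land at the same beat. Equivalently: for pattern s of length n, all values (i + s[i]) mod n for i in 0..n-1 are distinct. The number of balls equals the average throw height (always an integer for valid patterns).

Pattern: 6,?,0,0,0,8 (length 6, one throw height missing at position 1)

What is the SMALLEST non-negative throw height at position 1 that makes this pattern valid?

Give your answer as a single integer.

i=0: (0 + 6) mod 6 = 0
i=1: s[i]=? (unknown)
i=2: (2 + 0) mod 6 = 2
i=3: (3 + 0) mod 6 = 3
i=4: (4 + 0) mod 6 = 4
i=5: (5 + 8) mod 6 = 1
Known residues: [0, 1, 2, 3, 4]; need a permutation of 0..5, so missing residue r = 5
Need (1 + s) mod 6 = 5; smallest s = (5 - 1) mod 6 = 4

Answer: 4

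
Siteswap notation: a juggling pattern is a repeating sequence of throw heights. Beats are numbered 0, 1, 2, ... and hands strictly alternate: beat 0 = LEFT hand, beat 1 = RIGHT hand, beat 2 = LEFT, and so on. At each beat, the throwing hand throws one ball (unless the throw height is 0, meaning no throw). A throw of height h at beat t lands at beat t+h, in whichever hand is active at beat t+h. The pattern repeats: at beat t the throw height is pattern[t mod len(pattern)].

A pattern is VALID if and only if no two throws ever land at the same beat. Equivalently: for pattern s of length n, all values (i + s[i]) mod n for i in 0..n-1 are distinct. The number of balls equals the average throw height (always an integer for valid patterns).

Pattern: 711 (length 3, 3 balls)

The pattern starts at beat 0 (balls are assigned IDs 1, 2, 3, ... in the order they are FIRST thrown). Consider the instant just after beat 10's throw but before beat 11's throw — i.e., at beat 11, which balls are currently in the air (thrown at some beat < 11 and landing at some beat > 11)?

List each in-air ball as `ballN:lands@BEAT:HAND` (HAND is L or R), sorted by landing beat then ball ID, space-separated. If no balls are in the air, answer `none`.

Beat 0 (L): throw ball1 h=7 -> lands@7:R; in-air after throw: [b1@7:R]
Beat 1 (R): throw ball2 h=1 -> lands@2:L; in-air after throw: [b2@2:L b1@7:R]
Beat 2 (L): throw ball2 h=1 -> lands@3:R; in-air after throw: [b2@3:R b1@7:R]
Beat 3 (R): throw ball2 h=7 -> lands@10:L; in-air after throw: [b1@7:R b2@10:L]
Beat 4 (L): throw ball3 h=1 -> lands@5:R; in-air after throw: [b3@5:R b1@7:R b2@10:L]
Beat 5 (R): throw ball3 h=1 -> lands@6:L; in-air after throw: [b3@6:L b1@7:R b2@10:L]
Beat 6 (L): throw ball3 h=7 -> lands@13:R; in-air after throw: [b1@7:R b2@10:L b3@13:R]
Beat 7 (R): throw ball1 h=1 -> lands@8:L; in-air after throw: [b1@8:L b2@10:L b3@13:R]
Beat 8 (L): throw ball1 h=1 -> lands@9:R; in-air after throw: [b1@9:R b2@10:L b3@13:R]
Beat 9 (R): throw ball1 h=7 -> lands@16:L; in-air after throw: [b2@10:L b3@13:R b1@16:L]
Beat 10 (L): throw ball2 h=1 -> lands@11:R; in-air after throw: [b2@11:R b3@13:R b1@16:L]
Beat 11 (R): throw ball2 h=1 -> lands@12:L; in-air after throw: [b2@12:L b3@13:R b1@16:L]

Answer: ball3:lands@13:R ball1:lands@16:L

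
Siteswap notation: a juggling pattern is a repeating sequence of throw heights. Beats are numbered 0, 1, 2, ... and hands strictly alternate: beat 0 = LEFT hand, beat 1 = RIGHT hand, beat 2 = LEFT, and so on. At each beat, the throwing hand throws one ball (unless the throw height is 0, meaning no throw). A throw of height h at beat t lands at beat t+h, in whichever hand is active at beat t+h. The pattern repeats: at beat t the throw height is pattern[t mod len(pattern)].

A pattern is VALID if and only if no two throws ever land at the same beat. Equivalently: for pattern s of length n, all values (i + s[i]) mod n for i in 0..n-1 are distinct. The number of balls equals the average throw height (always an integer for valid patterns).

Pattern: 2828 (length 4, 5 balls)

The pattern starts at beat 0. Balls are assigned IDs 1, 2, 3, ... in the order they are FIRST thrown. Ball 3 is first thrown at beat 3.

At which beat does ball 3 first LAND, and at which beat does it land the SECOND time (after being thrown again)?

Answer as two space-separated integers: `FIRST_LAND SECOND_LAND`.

Beat 0 (L): throw ball1 h=2 -> lands@2:L; in-air after throw: [b1@2:L]
Beat 1 (R): throw ball2 h=8 -> lands@9:R; in-air after throw: [b1@2:L b2@9:R]
Beat 2 (L): throw ball1 h=2 -> lands@4:L; in-air after throw: [b1@4:L b2@9:R]
Beat 3 (R): throw ball3 h=8 -> lands@11:R; in-air after throw: [b1@4:L b2@9:R b3@11:R]
Beat 4 (L): throw ball1 h=2 -> lands@6:L; in-air after throw: [b1@6:L b2@9:R b3@11:R]
Beat 5 (R): throw ball4 h=8 -> lands@13:R; in-air after throw: [b1@6:L b2@9:R b3@11:R b4@13:R]
Beat 6 (L): throw ball1 h=2 -> lands@8:L; in-air after throw: [b1@8:L b2@9:R b3@11:R b4@13:R]
Beat 7 (R): throw ball5 h=8 -> lands@15:R; in-air after throw: [b1@8:L b2@9:R b3@11:R b4@13:R b5@15:R]
Beat 8 (L): throw ball1 h=2 -> lands@10:L; in-air after throw: [b2@9:R b1@10:L b3@11:R b4@13:R b5@15:R]
Beat 9 (R): throw ball2 h=8 -> lands@17:R; in-air after throw: [b1@10:L b3@11:R b4@13:R b5@15:R b2@17:R]
Beat 10 (L): throw ball1 h=2 -> lands@12:L; in-air after throw: [b3@11:R b1@12:L b4@13:R b5@15:R b2@17:R]
Beat 11 (R): throw ball3 h=8 -> lands@19:R; in-air after throw: [b1@12:L b4@13:R b5@15:R b2@17:R b3@19:R]
Beat 12 (L): throw ball1 h=2 -> lands@14:L; in-air after throw: [b4@13:R b1@14:L b5@15:R b2@17:R b3@19:R]
Beat 13 (R): throw ball4 h=8 -> lands@21:R; in-air after throw: [b1@14:L b5@15:R b2@17:R b3@19:R b4@21:R]
Beat 14 (L): throw ball1 h=2 -> lands@16:L; in-air after throw: [b5@15:R b1@16:L b2@17:R b3@19:R b4@21:R]
Beat 15 (R): throw ball5 h=8 -> lands@23:R; in-air after throw: [b1@16:L b2@17:R b3@19:R b4@21:R b5@23:R]
Beat 16 (L): throw ball1 h=2 -> lands@18:L; in-air after throw: [b2@17:R b1@18:L b3@19:R b4@21:R b5@23:R]
Beat 17 (R): throw ball2 h=8 -> lands@25:R; in-air after throw: [b1@18:L b3@19:R b4@21:R b5@23:R b2@25:R]
Beat 18 (L): throw ball1 h=2 -> lands@20:L; in-air after throw: [b3@19:R b1@20:L b4@21:R b5@23:R b2@25:R]
Beat 19 (R): throw ball3 h=8 -> lands@27:R; in-air after throw: [b1@20:L b4@21:R b5@23:R b2@25:R b3@27:R]
Ball 3: thrown@3 h=8 -> first land @11; rethrown@11 h=8 -> second land @19

Answer: 11 19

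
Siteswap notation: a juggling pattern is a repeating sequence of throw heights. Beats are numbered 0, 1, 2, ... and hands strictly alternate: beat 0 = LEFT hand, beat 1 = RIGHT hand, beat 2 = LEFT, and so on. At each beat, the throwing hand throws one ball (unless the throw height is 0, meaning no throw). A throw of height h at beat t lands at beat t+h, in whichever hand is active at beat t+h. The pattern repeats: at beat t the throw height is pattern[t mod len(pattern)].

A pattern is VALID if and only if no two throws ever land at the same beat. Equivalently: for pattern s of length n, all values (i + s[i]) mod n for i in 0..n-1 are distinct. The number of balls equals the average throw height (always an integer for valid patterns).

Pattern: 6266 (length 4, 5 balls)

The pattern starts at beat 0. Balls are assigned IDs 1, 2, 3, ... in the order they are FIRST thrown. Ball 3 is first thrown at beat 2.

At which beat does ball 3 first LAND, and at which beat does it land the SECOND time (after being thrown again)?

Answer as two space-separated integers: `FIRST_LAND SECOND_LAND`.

Answer: 8 14

Derivation:
Beat 0 (L): throw ball1 h=6 -> lands@6:L; in-air after throw: [b1@6:L]
Beat 1 (R): throw ball2 h=2 -> lands@3:R; in-air after throw: [b2@3:R b1@6:L]
Beat 2 (L): throw ball3 h=6 -> lands@8:L; in-air after throw: [b2@3:R b1@6:L b3@8:L]
Beat 3 (R): throw ball2 h=6 -> lands@9:R; in-air after throw: [b1@6:L b3@8:L b2@9:R]
Beat 4 (L): throw ball4 h=6 -> lands@10:L; in-air after throw: [b1@6:L b3@8:L b2@9:R b4@10:L]
Beat 5 (R): throw ball5 h=2 -> lands@7:R; in-air after throw: [b1@6:L b5@7:R b3@8:L b2@9:R b4@10:L]
Beat 6 (L): throw ball1 h=6 -> lands@12:L; in-air after throw: [b5@7:R b3@8:L b2@9:R b4@10:L b1@12:L]
Beat 7 (R): throw ball5 h=6 -> lands@13:R; in-air after throw: [b3@8:L b2@9:R b4@10:L b1@12:L b5@13:R]
Beat 8 (L): throw ball3 h=6 -> lands@14:L; in-air after throw: [b2@9:R b4@10:L b1@12:L b5@13:R b3@14:L]
Beat 9 (R): throw ball2 h=2 -> lands@11:R; in-air after throw: [b4@10:L b2@11:R b1@12:L b5@13:R b3@14:L]
Beat 10 (L): throw ball4 h=6 -> lands@16:L; in-air after throw: [b2@11:R b1@12:L b5@13:R b3@14:L b4@16:L]
Beat 11 (R): throw ball2 h=6 -> lands@17:R; in-air after throw: [b1@12:L b5@13:R b3@14:L b4@16:L b2@17:R]
Beat 12 (L): throw ball1 h=6 -> lands@18:L; in-air after throw: [b5@13:R b3@14:L b4@16:L b2@17:R b1@18:L]
Beat 13 (R): throw ball5 h=2 -> lands@15:R; in-air after throw: [b3@14:L b5@15:R b4@16:L b2@17:R b1@18:L]
Beat 14 (L): throw ball3 h=6 -> lands@20:L; in-air after throw: [b5@15:R b4@16:L b2@17:R b1@18:L b3@20:L]
Ball 3: thrown@2 h=6 -> first land @8; rethrown@8 h=6 -> second land @14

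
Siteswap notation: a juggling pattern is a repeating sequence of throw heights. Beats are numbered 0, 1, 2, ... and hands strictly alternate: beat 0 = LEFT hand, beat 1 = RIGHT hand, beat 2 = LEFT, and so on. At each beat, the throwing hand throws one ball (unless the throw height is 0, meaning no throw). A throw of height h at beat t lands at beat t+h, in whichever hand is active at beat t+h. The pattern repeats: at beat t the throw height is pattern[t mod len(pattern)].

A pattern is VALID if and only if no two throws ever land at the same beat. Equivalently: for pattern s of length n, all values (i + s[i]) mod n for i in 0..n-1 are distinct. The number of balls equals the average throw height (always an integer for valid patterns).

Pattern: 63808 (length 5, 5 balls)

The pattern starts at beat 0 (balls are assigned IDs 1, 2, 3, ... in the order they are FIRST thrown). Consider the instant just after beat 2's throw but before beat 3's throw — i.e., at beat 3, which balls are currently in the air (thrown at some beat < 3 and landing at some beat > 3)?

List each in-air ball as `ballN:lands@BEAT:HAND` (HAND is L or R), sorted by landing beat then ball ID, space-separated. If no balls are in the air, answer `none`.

Answer: ball2:lands@4:L ball1:lands@6:L ball3:lands@10:L

Derivation:
Beat 0 (L): throw ball1 h=6 -> lands@6:L; in-air after throw: [b1@6:L]
Beat 1 (R): throw ball2 h=3 -> lands@4:L; in-air after throw: [b2@4:L b1@6:L]
Beat 2 (L): throw ball3 h=8 -> lands@10:L; in-air after throw: [b2@4:L b1@6:L b3@10:L]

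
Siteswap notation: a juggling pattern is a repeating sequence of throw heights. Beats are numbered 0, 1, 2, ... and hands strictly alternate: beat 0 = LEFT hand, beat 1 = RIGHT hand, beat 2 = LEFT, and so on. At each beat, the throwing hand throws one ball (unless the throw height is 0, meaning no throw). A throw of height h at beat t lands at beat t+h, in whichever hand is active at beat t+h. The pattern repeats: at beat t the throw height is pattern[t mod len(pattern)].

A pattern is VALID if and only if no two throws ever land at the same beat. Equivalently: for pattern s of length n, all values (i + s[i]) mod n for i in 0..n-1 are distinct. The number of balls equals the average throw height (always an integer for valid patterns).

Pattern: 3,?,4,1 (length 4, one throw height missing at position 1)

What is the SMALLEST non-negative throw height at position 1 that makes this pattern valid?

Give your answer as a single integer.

Answer: 0

Derivation:
i=0: (0 + 3) mod 4 = 3
i=1: s[i]=? (unknown)
i=2: (2 + 4) mod 4 = 2
i=3: (3 + 1) mod 4 = 0
Known residues: [0, 2, 3]; need a permutation of 0..3, so missing residue r = 1
Need (1 + s) mod 4 = 1; smallest s = (1 - 1) mod 4 = 0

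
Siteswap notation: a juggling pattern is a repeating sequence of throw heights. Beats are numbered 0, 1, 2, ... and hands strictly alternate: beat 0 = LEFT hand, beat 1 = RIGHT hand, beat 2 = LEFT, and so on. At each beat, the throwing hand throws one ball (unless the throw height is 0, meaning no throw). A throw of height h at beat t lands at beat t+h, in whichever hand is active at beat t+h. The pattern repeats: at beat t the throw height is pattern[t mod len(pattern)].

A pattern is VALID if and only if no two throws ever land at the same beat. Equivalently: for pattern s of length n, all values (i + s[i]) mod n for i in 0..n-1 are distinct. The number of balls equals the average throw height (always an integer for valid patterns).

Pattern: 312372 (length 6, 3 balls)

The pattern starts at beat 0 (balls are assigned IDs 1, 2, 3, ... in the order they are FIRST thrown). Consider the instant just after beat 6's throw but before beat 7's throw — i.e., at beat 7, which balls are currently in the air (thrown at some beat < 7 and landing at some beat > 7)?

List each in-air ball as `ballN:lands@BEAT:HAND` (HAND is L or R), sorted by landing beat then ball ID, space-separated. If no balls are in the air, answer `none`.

Beat 0 (L): throw ball1 h=3 -> lands@3:R; in-air after throw: [b1@3:R]
Beat 1 (R): throw ball2 h=1 -> lands@2:L; in-air after throw: [b2@2:L b1@3:R]
Beat 2 (L): throw ball2 h=2 -> lands@4:L; in-air after throw: [b1@3:R b2@4:L]
Beat 3 (R): throw ball1 h=3 -> lands@6:L; in-air after throw: [b2@4:L b1@6:L]
Beat 4 (L): throw ball2 h=7 -> lands@11:R; in-air after throw: [b1@6:L b2@11:R]
Beat 5 (R): throw ball3 h=2 -> lands@7:R; in-air after throw: [b1@6:L b3@7:R b2@11:R]
Beat 6 (L): throw ball1 h=3 -> lands@9:R; in-air after throw: [b3@7:R b1@9:R b2@11:R]
Beat 7 (R): throw ball3 h=1 -> lands@8:L; in-air after throw: [b3@8:L b1@9:R b2@11:R]

Answer: ball1:lands@9:R ball2:lands@11:R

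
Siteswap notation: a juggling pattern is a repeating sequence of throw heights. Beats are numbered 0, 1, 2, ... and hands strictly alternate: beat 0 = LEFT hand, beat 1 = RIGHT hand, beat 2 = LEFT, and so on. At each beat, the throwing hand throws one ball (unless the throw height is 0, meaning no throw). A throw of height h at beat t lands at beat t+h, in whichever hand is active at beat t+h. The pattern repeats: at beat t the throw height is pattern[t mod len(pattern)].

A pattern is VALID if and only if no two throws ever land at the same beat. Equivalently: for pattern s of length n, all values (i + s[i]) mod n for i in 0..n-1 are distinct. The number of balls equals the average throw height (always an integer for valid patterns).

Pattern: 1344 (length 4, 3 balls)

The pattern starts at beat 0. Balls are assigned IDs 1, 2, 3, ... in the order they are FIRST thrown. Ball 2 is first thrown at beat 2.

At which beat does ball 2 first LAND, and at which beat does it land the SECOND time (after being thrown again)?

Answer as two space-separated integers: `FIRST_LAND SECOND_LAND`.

Answer: 6 10

Derivation:
Beat 0 (L): throw ball1 h=1 -> lands@1:R; in-air after throw: [b1@1:R]
Beat 1 (R): throw ball1 h=3 -> lands@4:L; in-air after throw: [b1@4:L]
Beat 2 (L): throw ball2 h=4 -> lands@6:L; in-air after throw: [b1@4:L b2@6:L]
Beat 3 (R): throw ball3 h=4 -> lands@7:R; in-air after throw: [b1@4:L b2@6:L b3@7:R]
Beat 4 (L): throw ball1 h=1 -> lands@5:R; in-air after throw: [b1@5:R b2@6:L b3@7:R]
Beat 5 (R): throw ball1 h=3 -> lands@8:L; in-air after throw: [b2@6:L b3@7:R b1@8:L]
Beat 6 (L): throw ball2 h=4 -> lands@10:L; in-air after throw: [b3@7:R b1@8:L b2@10:L]
Beat 7 (R): throw ball3 h=4 -> lands@11:R; in-air after throw: [b1@8:L b2@10:L b3@11:R]
Beat 8 (L): throw ball1 h=1 -> lands@9:R; in-air after throw: [b1@9:R b2@10:L b3@11:R]
Beat 9 (R): throw ball1 h=3 -> lands@12:L; in-air after throw: [b2@10:L b3@11:R b1@12:L]
Beat 10 (L): throw ball2 h=4 -> lands@14:L; in-air after throw: [b3@11:R b1@12:L b2@14:L]
Ball 2: thrown@2 h=4 -> first land @6; rethrown@6 h=4 -> second land @10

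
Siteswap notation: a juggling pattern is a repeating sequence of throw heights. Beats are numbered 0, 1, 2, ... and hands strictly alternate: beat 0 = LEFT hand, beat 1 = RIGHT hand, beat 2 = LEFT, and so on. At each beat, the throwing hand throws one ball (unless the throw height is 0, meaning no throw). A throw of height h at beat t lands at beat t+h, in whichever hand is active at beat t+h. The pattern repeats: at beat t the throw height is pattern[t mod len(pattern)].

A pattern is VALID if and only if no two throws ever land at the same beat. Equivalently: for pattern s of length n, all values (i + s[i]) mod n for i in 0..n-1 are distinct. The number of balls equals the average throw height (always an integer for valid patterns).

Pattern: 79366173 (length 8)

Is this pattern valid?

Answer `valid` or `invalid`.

i=0: (i + s[i]) mod n = (0 + 7) mod 8 = 7
i=1: (i + s[i]) mod n = (1 + 9) mod 8 = 2
i=2: (i + s[i]) mod n = (2 + 3) mod 8 = 5
i=3: (i + s[i]) mod n = (3 + 6) mod 8 = 1
i=4: (i + s[i]) mod n = (4 + 6) mod 8 = 2
i=5: (i + s[i]) mod n = (5 + 1) mod 8 = 6
i=6: (i + s[i]) mod n = (6 + 7) mod 8 = 5
i=7: (i + s[i]) mod n = (7 + 3) mod 8 = 2
Residues: [7, 2, 5, 1, 2, 6, 5, 2], distinct: False

Answer: invalid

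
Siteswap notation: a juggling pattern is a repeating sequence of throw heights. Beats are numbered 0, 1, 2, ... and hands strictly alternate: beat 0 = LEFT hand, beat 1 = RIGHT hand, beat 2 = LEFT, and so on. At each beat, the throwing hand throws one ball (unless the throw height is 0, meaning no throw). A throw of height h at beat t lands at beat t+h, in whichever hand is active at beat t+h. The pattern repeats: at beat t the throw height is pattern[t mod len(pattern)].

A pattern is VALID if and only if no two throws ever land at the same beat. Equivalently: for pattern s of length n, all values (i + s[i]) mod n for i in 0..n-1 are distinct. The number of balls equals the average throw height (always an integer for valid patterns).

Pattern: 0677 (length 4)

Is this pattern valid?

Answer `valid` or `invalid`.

Answer: valid

Derivation:
i=0: (i + s[i]) mod n = (0 + 0) mod 4 = 0
i=1: (i + s[i]) mod n = (1 + 6) mod 4 = 3
i=2: (i + s[i]) mod n = (2 + 7) mod 4 = 1
i=3: (i + s[i]) mod n = (3 + 7) mod 4 = 2
Residues: [0, 3, 1, 2], distinct: True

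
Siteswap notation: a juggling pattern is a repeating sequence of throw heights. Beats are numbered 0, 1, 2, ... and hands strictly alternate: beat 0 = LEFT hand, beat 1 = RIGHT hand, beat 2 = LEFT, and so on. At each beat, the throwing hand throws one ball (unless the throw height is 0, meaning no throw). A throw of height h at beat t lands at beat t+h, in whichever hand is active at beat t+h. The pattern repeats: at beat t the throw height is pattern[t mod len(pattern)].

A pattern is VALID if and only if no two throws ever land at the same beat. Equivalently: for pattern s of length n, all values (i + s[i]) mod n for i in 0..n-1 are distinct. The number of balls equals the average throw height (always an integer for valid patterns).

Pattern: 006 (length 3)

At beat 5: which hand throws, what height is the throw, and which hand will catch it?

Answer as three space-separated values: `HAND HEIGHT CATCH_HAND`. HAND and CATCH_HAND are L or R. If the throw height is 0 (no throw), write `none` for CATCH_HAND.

Beat 5: 5 mod 2 = 1, so hand = R
Throw height = pattern[5 mod 3] = pattern[2] = 6
Lands at beat 5+6=11, 11 mod 2 = 1, so catch hand = R

Answer: R 6 R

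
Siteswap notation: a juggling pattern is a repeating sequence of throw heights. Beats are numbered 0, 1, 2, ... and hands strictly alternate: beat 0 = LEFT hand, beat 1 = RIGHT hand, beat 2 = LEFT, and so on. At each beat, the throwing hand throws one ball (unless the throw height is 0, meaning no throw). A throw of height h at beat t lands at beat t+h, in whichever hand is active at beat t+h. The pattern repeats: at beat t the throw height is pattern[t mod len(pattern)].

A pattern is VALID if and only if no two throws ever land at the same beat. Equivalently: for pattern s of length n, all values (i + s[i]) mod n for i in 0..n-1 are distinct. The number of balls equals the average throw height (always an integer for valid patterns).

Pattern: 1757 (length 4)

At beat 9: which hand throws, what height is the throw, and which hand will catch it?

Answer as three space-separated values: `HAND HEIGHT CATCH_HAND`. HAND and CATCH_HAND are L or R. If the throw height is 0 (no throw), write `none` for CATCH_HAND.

Answer: R 7 L

Derivation:
Beat 9: 9 mod 2 = 1, so hand = R
Throw height = pattern[9 mod 4] = pattern[1] = 7
Lands at beat 9+7=16, 16 mod 2 = 0, so catch hand = L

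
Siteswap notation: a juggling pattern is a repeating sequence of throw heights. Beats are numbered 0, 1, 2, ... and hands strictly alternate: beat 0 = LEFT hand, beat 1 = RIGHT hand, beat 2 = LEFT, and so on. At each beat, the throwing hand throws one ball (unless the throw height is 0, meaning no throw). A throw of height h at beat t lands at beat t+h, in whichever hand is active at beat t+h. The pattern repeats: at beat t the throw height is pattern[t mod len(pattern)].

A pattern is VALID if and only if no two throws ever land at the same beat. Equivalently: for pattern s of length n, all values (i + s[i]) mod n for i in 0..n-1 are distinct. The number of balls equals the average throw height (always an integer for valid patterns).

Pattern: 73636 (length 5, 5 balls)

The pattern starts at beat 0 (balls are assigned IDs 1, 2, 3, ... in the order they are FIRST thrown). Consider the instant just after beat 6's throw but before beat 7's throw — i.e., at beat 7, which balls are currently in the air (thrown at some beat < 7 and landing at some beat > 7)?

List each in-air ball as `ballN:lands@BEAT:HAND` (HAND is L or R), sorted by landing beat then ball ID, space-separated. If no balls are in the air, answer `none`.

Answer: ball3:lands@8:L ball4:lands@9:R ball2:lands@10:L ball5:lands@12:L

Derivation:
Beat 0 (L): throw ball1 h=7 -> lands@7:R; in-air after throw: [b1@7:R]
Beat 1 (R): throw ball2 h=3 -> lands@4:L; in-air after throw: [b2@4:L b1@7:R]
Beat 2 (L): throw ball3 h=6 -> lands@8:L; in-air after throw: [b2@4:L b1@7:R b3@8:L]
Beat 3 (R): throw ball4 h=3 -> lands@6:L; in-air after throw: [b2@4:L b4@6:L b1@7:R b3@8:L]
Beat 4 (L): throw ball2 h=6 -> lands@10:L; in-air after throw: [b4@6:L b1@7:R b3@8:L b2@10:L]
Beat 5 (R): throw ball5 h=7 -> lands@12:L; in-air after throw: [b4@6:L b1@7:R b3@8:L b2@10:L b5@12:L]
Beat 6 (L): throw ball4 h=3 -> lands@9:R; in-air after throw: [b1@7:R b3@8:L b4@9:R b2@10:L b5@12:L]
Beat 7 (R): throw ball1 h=6 -> lands@13:R; in-air after throw: [b3@8:L b4@9:R b2@10:L b5@12:L b1@13:R]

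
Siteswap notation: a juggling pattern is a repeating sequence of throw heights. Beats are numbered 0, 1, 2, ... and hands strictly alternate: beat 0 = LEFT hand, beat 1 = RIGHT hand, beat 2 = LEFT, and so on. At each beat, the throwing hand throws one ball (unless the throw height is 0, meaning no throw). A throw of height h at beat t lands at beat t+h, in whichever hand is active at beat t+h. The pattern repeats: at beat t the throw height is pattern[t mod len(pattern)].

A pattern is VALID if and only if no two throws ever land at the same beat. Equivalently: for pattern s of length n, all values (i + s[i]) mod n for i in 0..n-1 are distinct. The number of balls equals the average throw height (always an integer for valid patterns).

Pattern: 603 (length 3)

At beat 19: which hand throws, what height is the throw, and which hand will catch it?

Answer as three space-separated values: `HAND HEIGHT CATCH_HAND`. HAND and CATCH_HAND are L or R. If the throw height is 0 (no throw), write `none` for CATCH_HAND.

Answer: R 0 none

Derivation:
Beat 19: 19 mod 2 = 1, so hand = R
Throw height = pattern[19 mod 3] = pattern[1] = 0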